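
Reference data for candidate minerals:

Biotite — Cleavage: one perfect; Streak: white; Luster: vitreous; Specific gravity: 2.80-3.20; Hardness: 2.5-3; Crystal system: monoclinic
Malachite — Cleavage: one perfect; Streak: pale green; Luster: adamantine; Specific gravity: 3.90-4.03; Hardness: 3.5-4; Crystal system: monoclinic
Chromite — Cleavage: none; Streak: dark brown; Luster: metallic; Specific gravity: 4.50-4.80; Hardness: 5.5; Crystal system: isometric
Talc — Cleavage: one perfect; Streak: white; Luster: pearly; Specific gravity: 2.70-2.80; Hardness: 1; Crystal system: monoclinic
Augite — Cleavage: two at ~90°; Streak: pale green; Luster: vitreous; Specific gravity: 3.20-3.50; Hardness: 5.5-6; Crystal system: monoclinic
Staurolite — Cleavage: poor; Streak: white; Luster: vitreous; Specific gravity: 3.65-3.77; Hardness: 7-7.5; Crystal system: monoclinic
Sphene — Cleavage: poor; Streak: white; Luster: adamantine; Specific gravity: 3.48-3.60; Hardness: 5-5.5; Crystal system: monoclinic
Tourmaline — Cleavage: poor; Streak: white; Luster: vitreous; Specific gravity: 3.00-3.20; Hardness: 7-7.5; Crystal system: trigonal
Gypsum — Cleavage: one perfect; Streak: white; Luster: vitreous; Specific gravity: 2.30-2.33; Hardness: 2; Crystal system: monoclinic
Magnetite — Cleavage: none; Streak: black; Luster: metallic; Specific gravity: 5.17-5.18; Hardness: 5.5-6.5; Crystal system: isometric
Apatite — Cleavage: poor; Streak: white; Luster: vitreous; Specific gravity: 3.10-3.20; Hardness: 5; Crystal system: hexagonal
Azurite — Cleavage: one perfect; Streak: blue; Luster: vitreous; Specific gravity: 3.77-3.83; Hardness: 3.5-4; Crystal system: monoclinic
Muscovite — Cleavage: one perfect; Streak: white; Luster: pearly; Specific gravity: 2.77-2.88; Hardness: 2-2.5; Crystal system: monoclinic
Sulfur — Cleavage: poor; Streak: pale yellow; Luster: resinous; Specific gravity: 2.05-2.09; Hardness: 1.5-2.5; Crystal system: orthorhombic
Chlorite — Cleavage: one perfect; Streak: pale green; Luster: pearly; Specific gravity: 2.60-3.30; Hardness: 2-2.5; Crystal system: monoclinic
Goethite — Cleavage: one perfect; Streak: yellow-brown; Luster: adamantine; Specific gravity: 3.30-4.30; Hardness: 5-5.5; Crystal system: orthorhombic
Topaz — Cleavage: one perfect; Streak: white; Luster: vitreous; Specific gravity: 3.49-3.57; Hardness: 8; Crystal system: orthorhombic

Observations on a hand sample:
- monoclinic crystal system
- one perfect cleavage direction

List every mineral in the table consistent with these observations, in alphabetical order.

Monoclinic crystal system — Biotite, Malachite, Talc, Augite, Staurolite, Sphene, Gypsum, Azurite, Muscovite, Chlorite remain.
One perfect cleavage direction eliminates Augite, Staurolite, Sphene.
Remaining candidates: Azurite, Biotite, Chlorite, Gypsum, Malachite, Muscovite, Talc.

Azurite, Biotite, Chlorite, Gypsum, Malachite, Muscovite, Talc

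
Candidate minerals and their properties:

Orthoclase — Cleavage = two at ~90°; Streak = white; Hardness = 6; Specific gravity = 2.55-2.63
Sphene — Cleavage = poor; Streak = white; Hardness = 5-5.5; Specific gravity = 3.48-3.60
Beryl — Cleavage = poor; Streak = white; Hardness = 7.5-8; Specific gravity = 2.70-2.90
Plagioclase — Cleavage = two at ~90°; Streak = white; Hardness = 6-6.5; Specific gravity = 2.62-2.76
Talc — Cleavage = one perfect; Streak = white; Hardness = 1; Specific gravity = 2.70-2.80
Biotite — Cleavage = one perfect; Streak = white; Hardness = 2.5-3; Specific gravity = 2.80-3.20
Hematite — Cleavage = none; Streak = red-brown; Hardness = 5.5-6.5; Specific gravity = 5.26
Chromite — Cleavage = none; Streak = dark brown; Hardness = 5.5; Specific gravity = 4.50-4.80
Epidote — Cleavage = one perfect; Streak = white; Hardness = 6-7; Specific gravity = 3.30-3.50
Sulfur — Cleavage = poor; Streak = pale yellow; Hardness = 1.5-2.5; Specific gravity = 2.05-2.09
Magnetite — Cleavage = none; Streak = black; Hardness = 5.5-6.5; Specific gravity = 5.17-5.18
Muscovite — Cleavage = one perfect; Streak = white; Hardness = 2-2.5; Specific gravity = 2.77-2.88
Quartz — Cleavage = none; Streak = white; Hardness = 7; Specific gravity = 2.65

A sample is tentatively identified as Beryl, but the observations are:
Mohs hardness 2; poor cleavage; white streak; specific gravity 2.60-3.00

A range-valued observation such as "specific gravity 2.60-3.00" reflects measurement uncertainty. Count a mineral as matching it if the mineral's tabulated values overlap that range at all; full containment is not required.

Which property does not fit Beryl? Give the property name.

Mohs hardness 2: Beryl has hardness 7.5-8 — does not match.
Poor cleavage: Beryl has cleavage poor — consistent.
White streak: Beryl has white streak — consistent.
Specific gravity 2.60-3.00: Beryl has SG 2.70-2.90 — consistent.
Everything matches except the hardness.

hardness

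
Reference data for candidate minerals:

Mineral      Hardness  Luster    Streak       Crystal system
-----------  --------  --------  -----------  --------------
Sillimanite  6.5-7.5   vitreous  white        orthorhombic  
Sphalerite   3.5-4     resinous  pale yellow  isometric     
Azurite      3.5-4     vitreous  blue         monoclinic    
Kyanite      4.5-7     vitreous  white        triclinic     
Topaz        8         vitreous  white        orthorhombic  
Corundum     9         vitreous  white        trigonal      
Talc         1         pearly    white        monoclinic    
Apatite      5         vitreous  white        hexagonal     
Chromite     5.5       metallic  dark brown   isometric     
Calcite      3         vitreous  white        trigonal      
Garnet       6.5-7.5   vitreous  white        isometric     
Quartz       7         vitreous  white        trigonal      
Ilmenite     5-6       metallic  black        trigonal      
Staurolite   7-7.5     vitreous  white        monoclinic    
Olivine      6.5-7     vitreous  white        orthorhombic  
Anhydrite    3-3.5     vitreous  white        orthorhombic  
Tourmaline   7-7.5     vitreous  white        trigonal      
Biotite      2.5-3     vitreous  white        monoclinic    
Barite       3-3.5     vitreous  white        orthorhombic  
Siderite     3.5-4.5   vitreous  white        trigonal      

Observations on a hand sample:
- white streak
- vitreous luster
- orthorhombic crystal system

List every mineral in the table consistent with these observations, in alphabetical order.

White streak eliminates Sphalerite, Azurite, Chromite, Ilmenite.
Vitreous luster rules out Talc.
Orthorhombic crystal system — Sillimanite, Topaz, Olivine, Anhydrite, Barite remain.
Remaining candidates: Anhydrite, Barite, Olivine, Sillimanite, Topaz.

Anhydrite, Barite, Olivine, Sillimanite, Topaz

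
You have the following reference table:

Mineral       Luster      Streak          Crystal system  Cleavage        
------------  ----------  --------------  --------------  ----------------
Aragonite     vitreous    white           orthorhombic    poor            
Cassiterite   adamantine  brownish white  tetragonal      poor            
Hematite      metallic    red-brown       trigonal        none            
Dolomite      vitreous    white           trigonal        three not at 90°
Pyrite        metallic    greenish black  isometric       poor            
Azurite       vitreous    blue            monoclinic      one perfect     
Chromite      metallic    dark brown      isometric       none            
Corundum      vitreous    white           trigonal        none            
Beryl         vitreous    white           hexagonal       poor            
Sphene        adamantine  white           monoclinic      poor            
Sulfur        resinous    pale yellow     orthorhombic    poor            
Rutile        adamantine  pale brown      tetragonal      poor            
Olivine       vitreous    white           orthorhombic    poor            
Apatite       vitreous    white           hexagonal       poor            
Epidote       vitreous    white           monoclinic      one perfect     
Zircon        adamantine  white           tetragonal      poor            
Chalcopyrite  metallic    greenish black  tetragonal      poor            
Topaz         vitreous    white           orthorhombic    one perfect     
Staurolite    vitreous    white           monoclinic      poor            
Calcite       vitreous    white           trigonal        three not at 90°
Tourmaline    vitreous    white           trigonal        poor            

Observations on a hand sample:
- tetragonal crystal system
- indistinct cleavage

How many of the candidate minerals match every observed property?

4

Tetragonal crystal system: Cassiterite, Rutile, Zircon, Chalcopyrite remain.
Indistinct cleavage: all remaining candidates fit.
Remaining candidates: Cassiterite, Chalcopyrite, Rutile, Zircon.
That is 4 minerals.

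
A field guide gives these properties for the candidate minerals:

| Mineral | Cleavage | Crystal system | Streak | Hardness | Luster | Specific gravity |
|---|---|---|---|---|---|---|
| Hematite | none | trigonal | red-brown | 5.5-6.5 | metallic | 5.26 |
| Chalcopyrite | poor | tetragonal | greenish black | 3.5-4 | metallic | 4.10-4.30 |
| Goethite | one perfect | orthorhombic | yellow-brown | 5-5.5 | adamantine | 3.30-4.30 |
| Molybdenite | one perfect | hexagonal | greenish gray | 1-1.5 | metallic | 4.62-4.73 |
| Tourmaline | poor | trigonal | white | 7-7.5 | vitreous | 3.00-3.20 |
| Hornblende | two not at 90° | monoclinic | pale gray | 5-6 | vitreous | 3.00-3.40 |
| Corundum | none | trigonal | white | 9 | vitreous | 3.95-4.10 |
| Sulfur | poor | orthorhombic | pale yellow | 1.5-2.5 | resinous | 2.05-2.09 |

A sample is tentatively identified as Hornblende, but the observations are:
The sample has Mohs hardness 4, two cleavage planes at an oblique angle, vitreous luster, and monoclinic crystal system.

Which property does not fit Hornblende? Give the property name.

hardness

Mohs hardness 4: Hornblende has hardness 5-6 — inconsistent.
Two cleavage planes at an oblique angle: Hornblende has cleavage two not at 90° — consistent.
Vitreous luster: Hornblende has vitreous luster — consistent.
Monoclinic crystal system: Hornblende has monoclinic system — consistent.
Only the hardness is inconsistent.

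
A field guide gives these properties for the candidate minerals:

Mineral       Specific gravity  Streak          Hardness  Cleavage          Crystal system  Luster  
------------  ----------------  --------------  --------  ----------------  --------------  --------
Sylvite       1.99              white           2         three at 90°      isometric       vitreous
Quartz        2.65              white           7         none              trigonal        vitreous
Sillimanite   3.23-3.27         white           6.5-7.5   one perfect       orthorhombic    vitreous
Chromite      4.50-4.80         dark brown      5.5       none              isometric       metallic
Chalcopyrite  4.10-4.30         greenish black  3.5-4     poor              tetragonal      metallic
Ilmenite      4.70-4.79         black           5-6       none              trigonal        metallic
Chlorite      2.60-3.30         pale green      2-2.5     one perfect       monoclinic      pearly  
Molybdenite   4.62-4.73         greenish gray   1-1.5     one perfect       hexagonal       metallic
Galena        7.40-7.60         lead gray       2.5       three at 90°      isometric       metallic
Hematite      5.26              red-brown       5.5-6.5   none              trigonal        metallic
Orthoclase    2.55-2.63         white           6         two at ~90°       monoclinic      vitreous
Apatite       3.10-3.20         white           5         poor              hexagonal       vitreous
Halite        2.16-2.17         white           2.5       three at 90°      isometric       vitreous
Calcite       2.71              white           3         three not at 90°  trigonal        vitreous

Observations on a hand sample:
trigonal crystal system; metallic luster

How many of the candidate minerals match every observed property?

Trigonal crystal system: leaves Quartz, Ilmenite, Hematite, Calcite.
Metallic luster is inconsistent with Quartz, Calcite.
Remaining candidates: Hematite, Ilmenite.
That is 2 minerals.

2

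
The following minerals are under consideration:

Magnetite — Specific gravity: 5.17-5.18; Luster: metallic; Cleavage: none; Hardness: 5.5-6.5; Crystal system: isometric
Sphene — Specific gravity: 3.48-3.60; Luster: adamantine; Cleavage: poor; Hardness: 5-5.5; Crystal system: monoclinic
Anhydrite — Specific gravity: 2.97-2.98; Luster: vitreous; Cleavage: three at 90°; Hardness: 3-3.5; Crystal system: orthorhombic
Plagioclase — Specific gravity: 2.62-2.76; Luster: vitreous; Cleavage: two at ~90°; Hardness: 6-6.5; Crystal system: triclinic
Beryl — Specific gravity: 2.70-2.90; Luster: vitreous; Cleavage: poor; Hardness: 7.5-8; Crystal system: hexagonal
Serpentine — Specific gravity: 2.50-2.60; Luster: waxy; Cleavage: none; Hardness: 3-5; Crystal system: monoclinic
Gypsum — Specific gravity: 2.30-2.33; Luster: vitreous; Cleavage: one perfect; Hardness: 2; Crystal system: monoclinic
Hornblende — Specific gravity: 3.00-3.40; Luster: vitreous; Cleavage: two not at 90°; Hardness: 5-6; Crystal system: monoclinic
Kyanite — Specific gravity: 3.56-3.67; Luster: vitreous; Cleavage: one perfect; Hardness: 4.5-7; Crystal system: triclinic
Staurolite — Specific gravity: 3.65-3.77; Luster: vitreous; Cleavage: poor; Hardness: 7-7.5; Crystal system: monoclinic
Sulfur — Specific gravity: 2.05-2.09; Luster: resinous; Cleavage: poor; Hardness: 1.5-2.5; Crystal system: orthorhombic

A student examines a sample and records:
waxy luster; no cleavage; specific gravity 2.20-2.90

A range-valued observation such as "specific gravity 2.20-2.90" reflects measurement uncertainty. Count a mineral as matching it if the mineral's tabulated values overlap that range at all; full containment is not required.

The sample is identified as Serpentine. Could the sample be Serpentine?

Waxy luster — fits Serpentine (waxy luster).
No cleavage — fits Serpentine (cleavage none).
Specific gravity 2.20-2.90 — fits Serpentine (SG 2.50-2.60).
Every observed property is compatible with the reference values for Serpentine.

Consistent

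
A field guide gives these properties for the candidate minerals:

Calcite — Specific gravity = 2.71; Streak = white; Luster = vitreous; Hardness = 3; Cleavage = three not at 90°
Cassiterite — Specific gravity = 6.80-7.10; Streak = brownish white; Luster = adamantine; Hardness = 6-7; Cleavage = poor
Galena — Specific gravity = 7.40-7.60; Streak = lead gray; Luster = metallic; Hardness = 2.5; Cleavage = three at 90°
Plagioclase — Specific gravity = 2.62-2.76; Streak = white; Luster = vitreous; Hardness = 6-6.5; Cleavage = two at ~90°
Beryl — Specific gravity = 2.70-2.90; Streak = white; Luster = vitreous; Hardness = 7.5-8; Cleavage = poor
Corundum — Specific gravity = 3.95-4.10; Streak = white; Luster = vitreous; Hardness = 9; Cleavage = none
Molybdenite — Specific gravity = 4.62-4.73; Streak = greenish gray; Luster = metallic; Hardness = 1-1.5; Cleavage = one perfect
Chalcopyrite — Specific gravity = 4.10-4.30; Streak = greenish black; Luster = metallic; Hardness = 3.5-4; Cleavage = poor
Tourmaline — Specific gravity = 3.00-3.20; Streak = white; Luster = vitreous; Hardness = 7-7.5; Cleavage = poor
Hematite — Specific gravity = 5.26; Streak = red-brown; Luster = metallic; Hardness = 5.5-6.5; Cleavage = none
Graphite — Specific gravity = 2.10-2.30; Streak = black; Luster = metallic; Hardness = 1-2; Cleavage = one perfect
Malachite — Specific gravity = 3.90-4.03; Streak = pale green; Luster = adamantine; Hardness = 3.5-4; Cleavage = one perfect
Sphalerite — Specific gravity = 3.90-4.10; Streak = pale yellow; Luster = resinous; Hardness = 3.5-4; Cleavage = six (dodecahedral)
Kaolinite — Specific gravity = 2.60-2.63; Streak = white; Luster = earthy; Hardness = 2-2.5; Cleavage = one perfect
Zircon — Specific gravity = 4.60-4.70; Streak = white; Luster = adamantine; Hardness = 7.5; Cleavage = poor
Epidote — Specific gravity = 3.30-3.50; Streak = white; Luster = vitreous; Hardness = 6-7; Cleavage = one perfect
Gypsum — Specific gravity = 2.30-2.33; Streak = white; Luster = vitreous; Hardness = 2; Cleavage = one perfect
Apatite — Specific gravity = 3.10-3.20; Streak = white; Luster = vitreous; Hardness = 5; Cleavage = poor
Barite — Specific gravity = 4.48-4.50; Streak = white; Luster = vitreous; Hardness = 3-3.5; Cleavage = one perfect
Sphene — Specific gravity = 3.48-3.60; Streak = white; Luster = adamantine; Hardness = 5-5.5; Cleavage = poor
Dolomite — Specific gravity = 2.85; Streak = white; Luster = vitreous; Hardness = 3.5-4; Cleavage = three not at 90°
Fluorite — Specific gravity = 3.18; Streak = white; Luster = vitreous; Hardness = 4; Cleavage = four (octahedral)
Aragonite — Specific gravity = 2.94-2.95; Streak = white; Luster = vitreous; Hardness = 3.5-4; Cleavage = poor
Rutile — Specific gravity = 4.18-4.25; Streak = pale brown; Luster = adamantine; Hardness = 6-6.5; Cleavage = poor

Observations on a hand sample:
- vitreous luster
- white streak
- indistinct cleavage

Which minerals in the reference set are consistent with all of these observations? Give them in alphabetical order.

Apatite, Aragonite, Beryl, Tourmaline

Vitreous luster: only Calcite, Plagioclase, Beryl, Corundum, Tourmaline, Epidote, Gypsum, Apatite, Barite, Dolomite, Fluorite, Aragonite remain.
White streak: all remaining candidates fit.
Indistinct cleavage: leaves Beryl, Tourmaline, Apatite, Aragonite.
Consistent with every observation: Apatite, Aragonite, Beryl, Tourmaline.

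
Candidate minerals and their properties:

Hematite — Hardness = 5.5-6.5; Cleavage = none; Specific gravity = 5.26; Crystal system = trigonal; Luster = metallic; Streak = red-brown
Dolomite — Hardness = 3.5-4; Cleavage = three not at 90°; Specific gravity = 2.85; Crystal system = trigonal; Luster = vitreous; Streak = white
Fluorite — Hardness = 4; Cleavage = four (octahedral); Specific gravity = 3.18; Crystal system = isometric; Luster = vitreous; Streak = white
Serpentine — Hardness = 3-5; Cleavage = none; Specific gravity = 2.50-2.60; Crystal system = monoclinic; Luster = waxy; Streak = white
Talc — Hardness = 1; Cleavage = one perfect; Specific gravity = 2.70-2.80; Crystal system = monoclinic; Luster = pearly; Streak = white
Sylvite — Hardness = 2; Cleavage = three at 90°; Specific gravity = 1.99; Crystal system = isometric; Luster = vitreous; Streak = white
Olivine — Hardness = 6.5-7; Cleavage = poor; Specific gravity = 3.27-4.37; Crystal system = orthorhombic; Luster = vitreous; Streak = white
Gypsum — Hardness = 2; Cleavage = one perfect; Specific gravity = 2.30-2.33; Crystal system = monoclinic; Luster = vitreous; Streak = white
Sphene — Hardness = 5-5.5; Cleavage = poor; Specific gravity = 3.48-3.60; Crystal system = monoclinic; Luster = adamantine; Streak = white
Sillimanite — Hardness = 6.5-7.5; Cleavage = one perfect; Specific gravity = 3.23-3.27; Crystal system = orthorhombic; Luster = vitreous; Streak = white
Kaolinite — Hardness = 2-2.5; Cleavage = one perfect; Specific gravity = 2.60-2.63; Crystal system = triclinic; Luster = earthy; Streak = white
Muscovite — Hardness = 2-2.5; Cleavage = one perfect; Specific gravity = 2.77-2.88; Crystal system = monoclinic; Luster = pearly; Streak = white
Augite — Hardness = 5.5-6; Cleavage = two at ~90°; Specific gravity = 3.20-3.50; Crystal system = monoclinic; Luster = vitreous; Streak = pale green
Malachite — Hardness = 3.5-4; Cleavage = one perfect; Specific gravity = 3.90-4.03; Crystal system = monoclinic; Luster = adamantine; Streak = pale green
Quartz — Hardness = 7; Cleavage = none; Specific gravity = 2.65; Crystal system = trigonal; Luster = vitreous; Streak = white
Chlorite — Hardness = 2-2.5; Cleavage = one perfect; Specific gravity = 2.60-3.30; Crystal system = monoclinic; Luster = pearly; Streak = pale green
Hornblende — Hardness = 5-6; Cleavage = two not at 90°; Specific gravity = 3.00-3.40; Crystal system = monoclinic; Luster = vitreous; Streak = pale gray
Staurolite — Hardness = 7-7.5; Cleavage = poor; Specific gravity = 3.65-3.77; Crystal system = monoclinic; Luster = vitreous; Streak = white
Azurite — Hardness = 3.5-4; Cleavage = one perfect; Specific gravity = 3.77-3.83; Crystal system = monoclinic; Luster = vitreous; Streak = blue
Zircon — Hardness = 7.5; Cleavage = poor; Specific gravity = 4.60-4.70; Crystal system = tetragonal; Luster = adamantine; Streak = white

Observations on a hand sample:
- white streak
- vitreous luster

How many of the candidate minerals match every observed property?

White streak eliminates Hematite, Augite, Malachite, Chlorite, Hornblende, Azurite.
Vitreous luster excludes Serpentine, Talc, Sphene, Kaolinite, Muscovite, Zircon.
The minerals that satisfy all observations are Dolomite, Fluorite, Gypsum, Olivine, Quartz, Sillimanite, Staurolite, Sylvite.
That is 8 minerals.

8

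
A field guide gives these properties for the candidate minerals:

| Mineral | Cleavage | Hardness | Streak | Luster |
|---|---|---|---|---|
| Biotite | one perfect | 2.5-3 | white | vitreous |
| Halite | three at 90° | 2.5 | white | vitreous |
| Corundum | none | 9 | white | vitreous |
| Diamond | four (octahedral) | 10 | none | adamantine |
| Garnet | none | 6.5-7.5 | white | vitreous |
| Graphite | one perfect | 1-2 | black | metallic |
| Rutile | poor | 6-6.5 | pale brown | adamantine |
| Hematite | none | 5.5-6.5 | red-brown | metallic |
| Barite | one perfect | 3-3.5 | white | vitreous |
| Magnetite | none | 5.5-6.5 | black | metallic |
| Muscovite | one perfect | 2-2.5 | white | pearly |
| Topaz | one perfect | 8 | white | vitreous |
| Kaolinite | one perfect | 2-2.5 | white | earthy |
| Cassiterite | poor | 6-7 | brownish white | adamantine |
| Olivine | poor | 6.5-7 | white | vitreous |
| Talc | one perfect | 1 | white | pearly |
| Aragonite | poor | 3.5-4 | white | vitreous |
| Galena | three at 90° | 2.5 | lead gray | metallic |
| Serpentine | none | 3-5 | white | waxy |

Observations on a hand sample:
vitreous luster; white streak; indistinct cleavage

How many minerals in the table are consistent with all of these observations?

2

Vitreous luster: Biotite, Halite, Corundum, Garnet, Barite, Topaz, Olivine, Aragonite remain.
White streak: every remaining candidate is consistent.
Indistinct cleavage: narrows the field to Olivine, Aragonite.
Remaining candidates: Aragonite, Olivine.
That is 2 minerals.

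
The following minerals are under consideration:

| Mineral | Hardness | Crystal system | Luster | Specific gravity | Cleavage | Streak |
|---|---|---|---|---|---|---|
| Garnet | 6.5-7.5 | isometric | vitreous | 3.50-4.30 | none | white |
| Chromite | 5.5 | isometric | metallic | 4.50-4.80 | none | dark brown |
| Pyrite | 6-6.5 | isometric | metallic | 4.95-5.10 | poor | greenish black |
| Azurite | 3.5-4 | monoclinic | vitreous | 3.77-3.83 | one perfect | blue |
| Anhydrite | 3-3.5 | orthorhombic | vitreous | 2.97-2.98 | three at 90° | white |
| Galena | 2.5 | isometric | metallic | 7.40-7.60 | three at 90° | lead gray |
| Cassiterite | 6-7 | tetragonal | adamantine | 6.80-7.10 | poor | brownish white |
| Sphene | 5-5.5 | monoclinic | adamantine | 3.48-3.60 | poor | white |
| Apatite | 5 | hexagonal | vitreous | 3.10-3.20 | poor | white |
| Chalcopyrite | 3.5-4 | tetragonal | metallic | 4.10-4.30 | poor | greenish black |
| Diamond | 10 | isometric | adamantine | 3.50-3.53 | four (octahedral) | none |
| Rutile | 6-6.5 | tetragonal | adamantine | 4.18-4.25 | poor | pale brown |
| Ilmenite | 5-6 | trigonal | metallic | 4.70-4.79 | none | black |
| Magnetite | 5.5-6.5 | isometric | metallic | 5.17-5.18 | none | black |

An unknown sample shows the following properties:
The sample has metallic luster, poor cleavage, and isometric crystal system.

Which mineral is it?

Pyrite

Metallic luster: Chromite, Pyrite, Galena, Chalcopyrite, Ilmenite, Magnetite remain.
Poor cleavage: only Pyrite, Chalcopyrite remain.
Isometric crystal system eliminates Chalcopyrite.
Only Pyrite satisfies all observations.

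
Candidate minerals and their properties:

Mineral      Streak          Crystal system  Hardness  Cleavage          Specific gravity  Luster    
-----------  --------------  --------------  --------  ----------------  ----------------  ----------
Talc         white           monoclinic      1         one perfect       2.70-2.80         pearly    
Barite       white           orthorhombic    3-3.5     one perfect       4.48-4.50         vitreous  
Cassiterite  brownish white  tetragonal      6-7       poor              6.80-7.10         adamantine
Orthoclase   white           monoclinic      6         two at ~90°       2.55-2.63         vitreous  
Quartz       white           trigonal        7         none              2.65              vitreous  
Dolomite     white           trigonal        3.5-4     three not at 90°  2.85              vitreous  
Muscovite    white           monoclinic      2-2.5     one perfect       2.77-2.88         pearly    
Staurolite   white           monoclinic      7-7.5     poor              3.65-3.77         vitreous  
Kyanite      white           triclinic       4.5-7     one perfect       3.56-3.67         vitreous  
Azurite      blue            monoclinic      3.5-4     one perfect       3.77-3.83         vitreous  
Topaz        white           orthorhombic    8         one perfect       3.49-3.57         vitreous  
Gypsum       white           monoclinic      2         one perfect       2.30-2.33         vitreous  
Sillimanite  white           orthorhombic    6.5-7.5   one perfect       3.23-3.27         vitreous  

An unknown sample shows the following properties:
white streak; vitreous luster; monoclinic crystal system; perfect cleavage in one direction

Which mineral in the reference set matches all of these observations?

Gypsum

White streak excludes Cassiterite, Azurite.
Vitreous luster excludes Talc, Muscovite.
Monoclinic crystal system — only Orthoclase, Staurolite, Gypsum remain.
Perfect cleavage in one direction — narrows the field to Gypsum.
Only Gypsum satisfies all observations.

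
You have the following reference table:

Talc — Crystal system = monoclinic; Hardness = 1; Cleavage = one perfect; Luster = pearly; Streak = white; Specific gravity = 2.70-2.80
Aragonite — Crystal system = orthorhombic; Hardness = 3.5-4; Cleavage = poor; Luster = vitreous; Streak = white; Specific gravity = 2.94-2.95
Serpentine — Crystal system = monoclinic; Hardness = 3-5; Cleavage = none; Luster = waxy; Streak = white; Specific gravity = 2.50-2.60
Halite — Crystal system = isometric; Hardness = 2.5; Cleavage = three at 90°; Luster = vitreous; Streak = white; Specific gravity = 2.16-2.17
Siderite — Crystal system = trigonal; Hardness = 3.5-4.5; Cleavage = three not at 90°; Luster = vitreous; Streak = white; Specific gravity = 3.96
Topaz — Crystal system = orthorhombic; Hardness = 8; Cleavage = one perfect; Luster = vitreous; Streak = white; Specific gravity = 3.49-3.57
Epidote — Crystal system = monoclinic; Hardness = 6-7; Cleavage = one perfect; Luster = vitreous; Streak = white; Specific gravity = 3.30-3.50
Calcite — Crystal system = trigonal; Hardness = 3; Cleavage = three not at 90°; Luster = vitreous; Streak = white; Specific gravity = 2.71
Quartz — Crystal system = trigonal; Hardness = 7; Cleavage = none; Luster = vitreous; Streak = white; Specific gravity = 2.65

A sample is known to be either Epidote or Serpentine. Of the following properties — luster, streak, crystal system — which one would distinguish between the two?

luster

Luster: Epidote vitreous, Serpentine waxy — different.
Streak: both white — no difference.
Crystal system: both monoclinic — no difference.
Only luster differs between Epidote and Serpentine among the listed tests.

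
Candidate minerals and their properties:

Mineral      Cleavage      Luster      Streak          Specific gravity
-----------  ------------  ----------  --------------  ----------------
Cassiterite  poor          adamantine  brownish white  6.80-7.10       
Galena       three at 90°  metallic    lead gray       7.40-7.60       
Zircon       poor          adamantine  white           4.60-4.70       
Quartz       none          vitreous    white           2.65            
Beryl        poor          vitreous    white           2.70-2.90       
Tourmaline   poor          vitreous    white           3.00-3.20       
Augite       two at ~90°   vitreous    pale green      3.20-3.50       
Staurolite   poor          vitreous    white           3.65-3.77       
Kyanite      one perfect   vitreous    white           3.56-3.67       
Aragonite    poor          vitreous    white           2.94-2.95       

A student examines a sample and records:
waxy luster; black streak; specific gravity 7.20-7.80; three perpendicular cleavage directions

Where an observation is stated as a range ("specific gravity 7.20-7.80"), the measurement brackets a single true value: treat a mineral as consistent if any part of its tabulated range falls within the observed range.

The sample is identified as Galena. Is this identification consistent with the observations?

Waxy luster — Galena has metallic luster; which does not match.
Black streak — Galena has lead gray streak; which does not match.
Specific gravity 7.20-7.80 — consistent with Galena (SG 7.40-7.60).
Three perpendicular cleavage directions — consistent with Galena (cleavage three at 90°).
2 of the observed properties are inconsistent with Galena.

No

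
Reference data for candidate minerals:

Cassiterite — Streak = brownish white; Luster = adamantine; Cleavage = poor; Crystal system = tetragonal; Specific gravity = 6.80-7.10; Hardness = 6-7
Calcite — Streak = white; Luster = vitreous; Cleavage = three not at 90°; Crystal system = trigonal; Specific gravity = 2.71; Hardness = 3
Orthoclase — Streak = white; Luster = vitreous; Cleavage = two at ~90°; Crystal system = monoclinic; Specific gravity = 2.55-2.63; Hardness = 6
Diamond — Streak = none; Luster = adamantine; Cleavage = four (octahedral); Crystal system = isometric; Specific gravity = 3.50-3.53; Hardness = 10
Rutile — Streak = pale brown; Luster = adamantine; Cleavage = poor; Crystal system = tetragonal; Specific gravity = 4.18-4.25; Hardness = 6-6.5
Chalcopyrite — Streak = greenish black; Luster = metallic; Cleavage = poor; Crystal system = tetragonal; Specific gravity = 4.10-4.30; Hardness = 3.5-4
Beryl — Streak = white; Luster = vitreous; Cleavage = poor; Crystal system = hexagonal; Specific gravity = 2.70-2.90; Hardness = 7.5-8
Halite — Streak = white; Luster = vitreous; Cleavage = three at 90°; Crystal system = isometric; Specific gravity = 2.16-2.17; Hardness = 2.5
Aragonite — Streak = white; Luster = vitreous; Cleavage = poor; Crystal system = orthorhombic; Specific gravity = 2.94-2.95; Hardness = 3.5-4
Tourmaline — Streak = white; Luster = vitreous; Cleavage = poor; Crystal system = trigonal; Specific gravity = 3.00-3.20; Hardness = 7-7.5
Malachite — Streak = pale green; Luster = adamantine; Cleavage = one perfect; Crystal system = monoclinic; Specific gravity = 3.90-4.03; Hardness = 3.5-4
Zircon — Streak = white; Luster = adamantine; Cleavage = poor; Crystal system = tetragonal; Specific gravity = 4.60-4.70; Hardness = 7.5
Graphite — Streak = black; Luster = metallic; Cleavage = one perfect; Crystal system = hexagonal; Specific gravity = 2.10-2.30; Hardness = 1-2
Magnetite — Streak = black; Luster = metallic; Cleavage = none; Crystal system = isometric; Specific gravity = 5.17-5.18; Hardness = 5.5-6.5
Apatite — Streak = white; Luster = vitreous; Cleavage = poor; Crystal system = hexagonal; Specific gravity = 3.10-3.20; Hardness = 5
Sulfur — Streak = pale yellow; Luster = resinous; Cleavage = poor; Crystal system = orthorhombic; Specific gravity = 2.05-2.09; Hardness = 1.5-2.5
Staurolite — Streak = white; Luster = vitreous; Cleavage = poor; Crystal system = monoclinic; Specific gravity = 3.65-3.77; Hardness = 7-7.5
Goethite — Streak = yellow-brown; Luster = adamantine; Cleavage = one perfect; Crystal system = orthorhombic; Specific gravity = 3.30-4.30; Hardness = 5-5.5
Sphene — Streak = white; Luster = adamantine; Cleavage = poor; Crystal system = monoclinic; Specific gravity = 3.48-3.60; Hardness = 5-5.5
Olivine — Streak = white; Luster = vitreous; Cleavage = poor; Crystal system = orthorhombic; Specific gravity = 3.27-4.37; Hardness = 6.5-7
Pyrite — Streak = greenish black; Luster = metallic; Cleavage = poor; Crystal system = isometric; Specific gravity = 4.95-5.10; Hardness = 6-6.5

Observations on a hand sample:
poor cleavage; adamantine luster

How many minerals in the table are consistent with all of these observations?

Poor cleavage: leaves Cassiterite, Rutile, Chalcopyrite, Beryl, Aragonite, Tourmaline, Zircon, Apatite, Sulfur, Staurolite, Sphene, Olivine, Pyrite.
Adamantine luster: narrows the field to Cassiterite, Rutile, Zircon, Sphene.
The minerals that satisfy all observations are Cassiterite, Rutile, Sphene, Zircon.
That is 4 minerals.

4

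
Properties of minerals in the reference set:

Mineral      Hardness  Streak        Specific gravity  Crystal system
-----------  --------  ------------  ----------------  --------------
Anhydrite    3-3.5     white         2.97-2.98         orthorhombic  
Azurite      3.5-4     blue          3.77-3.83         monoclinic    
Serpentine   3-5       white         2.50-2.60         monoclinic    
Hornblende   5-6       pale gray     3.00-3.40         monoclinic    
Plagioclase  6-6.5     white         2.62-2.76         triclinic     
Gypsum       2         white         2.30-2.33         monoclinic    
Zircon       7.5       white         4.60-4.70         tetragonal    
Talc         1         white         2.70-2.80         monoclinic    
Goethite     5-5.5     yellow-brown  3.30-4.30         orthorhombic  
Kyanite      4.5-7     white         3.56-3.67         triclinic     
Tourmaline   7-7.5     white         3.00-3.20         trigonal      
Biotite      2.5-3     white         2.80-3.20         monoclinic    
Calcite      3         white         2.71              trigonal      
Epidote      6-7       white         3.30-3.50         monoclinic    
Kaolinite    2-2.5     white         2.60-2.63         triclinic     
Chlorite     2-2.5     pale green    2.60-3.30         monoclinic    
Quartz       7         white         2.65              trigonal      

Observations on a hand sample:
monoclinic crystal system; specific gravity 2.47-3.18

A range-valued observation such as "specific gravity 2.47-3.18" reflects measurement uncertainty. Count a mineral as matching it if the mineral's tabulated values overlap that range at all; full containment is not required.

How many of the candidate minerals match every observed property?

5

Monoclinic crystal system: only Azurite, Serpentine, Hornblende, Gypsum, Talc, Biotite, Epidote, Chlorite remain.
Specific gravity 2.47-3.18 excludes Azurite, Gypsum, Epidote.
The minerals that satisfy all observations are Biotite, Chlorite, Hornblende, Serpentine, Talc.
That is 5 minerals.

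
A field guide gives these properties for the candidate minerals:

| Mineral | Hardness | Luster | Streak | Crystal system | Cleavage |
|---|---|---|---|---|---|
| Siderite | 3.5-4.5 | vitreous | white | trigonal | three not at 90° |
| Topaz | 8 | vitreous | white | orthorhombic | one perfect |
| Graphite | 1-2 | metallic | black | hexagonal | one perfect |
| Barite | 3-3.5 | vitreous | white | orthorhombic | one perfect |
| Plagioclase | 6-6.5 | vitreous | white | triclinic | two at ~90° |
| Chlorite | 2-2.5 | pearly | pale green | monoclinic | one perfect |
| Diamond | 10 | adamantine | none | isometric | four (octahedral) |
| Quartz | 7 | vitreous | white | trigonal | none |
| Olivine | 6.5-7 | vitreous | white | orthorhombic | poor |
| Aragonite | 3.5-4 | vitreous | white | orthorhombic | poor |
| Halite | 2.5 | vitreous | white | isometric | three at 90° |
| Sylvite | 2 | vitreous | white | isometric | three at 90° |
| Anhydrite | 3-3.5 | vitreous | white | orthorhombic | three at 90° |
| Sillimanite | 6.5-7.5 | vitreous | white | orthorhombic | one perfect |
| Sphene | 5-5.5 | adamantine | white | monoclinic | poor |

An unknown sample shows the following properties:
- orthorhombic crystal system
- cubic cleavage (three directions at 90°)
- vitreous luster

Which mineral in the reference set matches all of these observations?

Orthorhombic crystal system: only Topaz, Barite, Olivine, Aragonite, Anhydrite, Sillimanite remain.
Cubic cleavage (three directions at 90°): only Anhydrite remains.
Vitreous luster: every remaining candidate is consistent.
Only Anhydrite satisfies all observations.

Anhydrite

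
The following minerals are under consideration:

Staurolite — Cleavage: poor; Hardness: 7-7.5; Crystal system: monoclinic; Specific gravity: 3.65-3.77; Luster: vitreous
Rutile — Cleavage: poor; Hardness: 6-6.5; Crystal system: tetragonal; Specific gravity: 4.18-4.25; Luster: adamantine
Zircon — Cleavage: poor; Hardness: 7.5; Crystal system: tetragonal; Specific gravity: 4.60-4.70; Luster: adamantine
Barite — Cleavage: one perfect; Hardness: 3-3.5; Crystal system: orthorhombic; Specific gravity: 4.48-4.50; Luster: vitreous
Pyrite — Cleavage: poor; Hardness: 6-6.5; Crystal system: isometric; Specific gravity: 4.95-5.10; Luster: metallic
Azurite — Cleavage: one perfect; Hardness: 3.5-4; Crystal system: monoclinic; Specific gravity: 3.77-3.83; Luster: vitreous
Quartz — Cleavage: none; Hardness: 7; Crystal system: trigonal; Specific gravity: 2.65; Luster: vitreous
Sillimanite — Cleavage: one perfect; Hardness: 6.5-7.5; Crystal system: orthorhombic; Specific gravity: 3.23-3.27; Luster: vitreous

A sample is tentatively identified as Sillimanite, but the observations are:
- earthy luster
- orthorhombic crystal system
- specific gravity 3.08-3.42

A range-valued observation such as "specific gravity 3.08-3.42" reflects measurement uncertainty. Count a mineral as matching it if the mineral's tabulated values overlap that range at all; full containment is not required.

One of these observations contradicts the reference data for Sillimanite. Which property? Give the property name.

luster

Earthy luster: Sillimanite has vitreous luster — does not match.
Orthorhombic crystal system: Sillimanite has orthorhombic system — matches.
Specific gravity 3.08-3.42: Sillimanite has SG 3.23-3.27 — matches.
Only the luster is inconsistent.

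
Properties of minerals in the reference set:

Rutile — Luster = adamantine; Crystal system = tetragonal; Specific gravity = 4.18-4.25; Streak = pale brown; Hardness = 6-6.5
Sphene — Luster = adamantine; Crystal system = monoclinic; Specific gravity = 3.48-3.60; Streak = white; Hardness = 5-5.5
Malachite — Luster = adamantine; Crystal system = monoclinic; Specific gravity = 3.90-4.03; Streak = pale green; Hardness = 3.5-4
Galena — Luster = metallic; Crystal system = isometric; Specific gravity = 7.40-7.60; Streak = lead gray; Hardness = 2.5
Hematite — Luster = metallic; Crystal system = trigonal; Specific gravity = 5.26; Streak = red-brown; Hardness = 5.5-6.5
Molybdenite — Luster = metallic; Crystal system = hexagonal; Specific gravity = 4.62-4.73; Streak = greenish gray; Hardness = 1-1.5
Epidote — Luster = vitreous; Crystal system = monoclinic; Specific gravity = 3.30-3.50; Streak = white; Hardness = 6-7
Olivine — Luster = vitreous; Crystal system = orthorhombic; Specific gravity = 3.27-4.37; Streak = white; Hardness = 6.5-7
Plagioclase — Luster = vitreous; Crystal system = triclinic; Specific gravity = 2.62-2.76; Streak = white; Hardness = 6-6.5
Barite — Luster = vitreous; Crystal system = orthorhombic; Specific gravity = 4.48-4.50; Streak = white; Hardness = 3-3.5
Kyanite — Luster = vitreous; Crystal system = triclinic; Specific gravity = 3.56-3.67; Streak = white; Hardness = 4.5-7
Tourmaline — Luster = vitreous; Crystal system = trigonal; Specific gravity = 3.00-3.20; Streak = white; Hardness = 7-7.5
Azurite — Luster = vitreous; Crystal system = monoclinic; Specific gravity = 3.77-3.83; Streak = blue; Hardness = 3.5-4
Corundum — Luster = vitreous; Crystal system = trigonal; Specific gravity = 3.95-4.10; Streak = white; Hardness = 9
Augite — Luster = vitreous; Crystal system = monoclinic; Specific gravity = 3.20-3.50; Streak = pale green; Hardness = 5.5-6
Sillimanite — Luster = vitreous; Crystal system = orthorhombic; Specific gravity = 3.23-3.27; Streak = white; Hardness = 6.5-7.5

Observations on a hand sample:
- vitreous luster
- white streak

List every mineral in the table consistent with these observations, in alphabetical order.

Barite, Corundum, Epidote, Kyanite, Olivine, Plagioclase, Sillimanite, Tourmaline

Vitreous luster is inconsistent with Rutile, Sphene, Malachite, Galena, Hematite, Molybdenite.
White streak rules out Azurite, Augite.
Remaining candidates: Barite, Corundum, Epidote, Kyanite, Olivine, Plagioclase, Sillimanite, Tourmaline.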